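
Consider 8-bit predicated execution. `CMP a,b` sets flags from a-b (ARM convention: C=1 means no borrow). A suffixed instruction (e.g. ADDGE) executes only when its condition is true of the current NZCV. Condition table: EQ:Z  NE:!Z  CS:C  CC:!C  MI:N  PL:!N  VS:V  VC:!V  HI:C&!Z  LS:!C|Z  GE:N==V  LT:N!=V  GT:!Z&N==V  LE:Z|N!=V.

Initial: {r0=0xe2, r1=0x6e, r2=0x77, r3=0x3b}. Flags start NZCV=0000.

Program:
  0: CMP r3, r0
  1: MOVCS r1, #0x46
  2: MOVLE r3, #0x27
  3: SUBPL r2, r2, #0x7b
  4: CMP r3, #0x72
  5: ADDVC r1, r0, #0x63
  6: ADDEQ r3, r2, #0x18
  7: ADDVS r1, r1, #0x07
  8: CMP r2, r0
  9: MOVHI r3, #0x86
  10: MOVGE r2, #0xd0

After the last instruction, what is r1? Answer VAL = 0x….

VAL = 0x45

0: ✓ CMP  NZCV=0000
1: · MOVCS
2: · MOVLE
3: ✓ SUBPL  r2←0xfc
4: ✓ CMP  NZCV=1000
5: ✓ ADDVC  r1←0x45
6: · ADDEQ
7: · ADDVS
8: ✓ CMP  NZCV=0010
9: ✓ MOVHI  r3←0x86
10: ✓ MOVGE  r2←0xd0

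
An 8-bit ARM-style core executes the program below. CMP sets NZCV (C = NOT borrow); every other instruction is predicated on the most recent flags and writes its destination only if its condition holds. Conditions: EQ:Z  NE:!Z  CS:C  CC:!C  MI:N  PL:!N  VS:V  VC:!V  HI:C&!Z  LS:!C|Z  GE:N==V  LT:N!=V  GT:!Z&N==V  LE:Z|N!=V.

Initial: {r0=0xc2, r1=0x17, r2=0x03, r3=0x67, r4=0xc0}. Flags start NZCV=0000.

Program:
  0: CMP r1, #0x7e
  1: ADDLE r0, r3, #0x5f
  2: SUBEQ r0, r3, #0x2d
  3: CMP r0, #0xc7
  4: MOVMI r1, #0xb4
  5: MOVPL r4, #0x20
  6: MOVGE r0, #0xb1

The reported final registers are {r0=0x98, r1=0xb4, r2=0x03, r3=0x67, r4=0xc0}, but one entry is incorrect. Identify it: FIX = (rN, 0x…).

FIX = (r0, 0xc6)

0: ✓ CMP  NZCV=1000
1: ✓ ADDLE  r0←0xc6
2: · SUBEQ
3: ✓ CMP  NZCV=1000
4: ✓ MOVMI  r1←0xb4
5: · MOVPL
6: · MOVGE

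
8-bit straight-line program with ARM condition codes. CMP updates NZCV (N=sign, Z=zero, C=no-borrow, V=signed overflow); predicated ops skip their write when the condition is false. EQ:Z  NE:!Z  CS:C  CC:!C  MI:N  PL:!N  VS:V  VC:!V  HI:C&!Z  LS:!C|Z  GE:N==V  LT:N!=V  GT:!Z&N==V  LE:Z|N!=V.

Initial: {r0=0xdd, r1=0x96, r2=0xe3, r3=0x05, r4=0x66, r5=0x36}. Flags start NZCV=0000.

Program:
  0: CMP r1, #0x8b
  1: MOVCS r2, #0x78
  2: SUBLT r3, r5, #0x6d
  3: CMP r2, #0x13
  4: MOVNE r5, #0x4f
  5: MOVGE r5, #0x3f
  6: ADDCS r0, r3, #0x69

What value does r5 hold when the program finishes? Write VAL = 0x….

0: ✓ CMP  NZCV=0010
1: ✓ MOVCS  r2←0x78
2: · SUBLT
3: ✓ CMP  NZCV=0010
4: ✓ MOVNE  r5←0x4f
5: ✓ MOVGE  r5←0x3f
6: ✓ ADDCS  r0←0x6e

VAL = 0x3f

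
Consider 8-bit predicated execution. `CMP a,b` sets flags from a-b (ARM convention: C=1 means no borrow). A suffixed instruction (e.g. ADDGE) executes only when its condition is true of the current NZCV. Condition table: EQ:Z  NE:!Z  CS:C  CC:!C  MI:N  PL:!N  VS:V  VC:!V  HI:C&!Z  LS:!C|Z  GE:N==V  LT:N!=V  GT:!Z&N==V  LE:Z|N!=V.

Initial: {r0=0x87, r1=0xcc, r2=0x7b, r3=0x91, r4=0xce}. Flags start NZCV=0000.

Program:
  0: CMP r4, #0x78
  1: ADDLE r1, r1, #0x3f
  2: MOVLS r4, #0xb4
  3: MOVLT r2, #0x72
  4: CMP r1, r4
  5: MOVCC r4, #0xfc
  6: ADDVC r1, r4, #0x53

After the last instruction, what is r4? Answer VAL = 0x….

VAL = 0xfc

0: ✓ CMP  NZCV=0011
1: ✓ ADDLE  r1←0x0b
2: · MOVLS
3: ✓ MOVLT  r2←0x72
4: ✓ CMP  NZCV=0000
5: ✓ MOVCC  r4←0xfc
6: ✓ ADDVC  r1←0x4f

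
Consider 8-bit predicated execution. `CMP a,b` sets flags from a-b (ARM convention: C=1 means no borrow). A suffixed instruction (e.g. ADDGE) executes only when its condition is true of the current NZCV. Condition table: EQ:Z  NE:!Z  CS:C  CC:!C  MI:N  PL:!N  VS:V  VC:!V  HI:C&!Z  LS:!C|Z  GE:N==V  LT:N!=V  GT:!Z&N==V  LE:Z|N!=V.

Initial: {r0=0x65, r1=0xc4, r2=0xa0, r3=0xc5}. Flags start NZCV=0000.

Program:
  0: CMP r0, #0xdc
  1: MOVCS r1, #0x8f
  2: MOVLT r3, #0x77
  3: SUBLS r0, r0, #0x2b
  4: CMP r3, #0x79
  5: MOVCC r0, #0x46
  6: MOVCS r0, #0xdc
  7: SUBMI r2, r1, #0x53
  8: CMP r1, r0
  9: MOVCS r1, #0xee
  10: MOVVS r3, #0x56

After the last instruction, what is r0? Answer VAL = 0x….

[0] flags=1001 → (cmp)
[1] flags=1001 CS?F → skip
[2] flags=1001 LT?F → skip
[3] flags=1001 LS?T → r0=0x3a
[4] flags=0011 → (cmp)
[5] flags=0011 CC?F → skip
[6] flags=0011 CS?T → r0=0xdc
[7] flags=0011 MI?F → skip
[8] flags=1000 → (cmp)
[9] flags=1000 CS?F → skip
[10] flags=1000 VS?F → skip

VAL = 0xdc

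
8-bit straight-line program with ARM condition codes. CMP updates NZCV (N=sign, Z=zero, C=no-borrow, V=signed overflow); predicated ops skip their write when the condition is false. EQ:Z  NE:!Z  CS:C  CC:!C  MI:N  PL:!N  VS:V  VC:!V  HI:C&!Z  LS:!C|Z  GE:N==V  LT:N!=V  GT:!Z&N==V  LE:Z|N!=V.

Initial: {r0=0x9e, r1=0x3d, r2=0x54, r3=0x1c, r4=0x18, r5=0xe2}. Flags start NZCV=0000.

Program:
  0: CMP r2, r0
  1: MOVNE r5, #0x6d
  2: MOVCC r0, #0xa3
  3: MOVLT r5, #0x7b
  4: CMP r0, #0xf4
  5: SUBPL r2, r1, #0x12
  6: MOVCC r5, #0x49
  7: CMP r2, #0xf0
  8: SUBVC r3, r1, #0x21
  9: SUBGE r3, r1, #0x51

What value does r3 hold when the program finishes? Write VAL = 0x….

[0] flags=1001 → (cmp)
[1] flags=1001 NE?T → r5=0x6d
[2] flags=1001 CC?T → r0=0xa3
[3] flags=1001 LT?F → skip
[4] flags=1000 → (cmp)
[5] flags=1000 PL?F → skip
[6] flags=1000 CC?T → r5=0x49
[7] flags=0000 → (cmp)
[8] flags=0000 VC?T → r3=0x1c
[9] flags=0000 GE?T → r3=0xec

VAL = 0xec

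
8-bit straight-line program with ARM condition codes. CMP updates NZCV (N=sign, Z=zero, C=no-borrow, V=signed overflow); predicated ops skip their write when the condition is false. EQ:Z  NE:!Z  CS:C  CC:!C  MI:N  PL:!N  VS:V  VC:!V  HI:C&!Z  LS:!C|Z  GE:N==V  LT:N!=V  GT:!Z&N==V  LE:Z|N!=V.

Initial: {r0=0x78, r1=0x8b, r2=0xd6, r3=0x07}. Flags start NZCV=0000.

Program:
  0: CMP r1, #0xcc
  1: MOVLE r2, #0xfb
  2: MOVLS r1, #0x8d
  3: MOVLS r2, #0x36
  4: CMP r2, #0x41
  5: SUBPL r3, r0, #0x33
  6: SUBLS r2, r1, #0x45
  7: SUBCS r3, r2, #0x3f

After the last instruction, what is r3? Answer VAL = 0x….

0: ✓ CMP  NZCV=1000
1: ✓ MOVLE  r2←0xfb
2: ✓ MOVLS  r1←0x8d
3: ✓ MOVLS  r2←0x36
4: ✓ CMP  NZCV=1000
5: · SUBPL
6: ✓ SUBLS  r2←0x48
7: · SUBCS

VAL = 0x07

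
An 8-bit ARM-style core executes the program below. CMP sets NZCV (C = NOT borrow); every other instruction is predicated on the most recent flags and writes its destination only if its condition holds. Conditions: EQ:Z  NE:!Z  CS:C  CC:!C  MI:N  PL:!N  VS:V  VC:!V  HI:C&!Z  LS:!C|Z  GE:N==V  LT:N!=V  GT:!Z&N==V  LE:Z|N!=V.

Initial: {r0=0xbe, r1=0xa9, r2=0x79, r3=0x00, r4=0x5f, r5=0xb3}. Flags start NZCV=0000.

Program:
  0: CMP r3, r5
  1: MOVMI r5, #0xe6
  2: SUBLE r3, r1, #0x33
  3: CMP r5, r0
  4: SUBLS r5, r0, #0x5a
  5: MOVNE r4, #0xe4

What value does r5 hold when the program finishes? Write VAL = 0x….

0: ✓ CMP  NZCV=0000
1: · MOVMI
2: · SUBLE
3: ✓ CMP  NZCV=1000
4: ✓ SUBLS  r5←0x64
5: ✓ MOVNE  r4←0xe4

VAL = 0x64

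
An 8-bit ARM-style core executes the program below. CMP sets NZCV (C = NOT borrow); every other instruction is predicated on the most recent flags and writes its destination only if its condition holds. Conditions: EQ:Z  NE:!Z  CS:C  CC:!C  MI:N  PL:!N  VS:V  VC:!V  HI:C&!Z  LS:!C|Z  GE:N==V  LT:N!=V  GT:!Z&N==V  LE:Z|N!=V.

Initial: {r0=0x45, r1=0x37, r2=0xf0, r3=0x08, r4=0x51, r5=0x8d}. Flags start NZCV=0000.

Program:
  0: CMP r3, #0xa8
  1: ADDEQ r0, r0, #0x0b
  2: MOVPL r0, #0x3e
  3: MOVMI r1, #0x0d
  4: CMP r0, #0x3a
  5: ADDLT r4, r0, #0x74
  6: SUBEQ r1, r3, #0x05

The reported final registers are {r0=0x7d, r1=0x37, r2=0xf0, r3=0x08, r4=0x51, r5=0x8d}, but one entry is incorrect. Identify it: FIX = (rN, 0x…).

[0] flags=0000 → (cmp)
[1] flags=0000 EQ?F → skip
[2] flags=0000 PL?T → r0=0x3e
[3] flags=0000 MI?F → skip
[4] flags=0010 → (cmp)
[5] flags=0010 LT?F → skip
[6] flags=0010 EQ?F → skip

FIX = (r0, 0x3e)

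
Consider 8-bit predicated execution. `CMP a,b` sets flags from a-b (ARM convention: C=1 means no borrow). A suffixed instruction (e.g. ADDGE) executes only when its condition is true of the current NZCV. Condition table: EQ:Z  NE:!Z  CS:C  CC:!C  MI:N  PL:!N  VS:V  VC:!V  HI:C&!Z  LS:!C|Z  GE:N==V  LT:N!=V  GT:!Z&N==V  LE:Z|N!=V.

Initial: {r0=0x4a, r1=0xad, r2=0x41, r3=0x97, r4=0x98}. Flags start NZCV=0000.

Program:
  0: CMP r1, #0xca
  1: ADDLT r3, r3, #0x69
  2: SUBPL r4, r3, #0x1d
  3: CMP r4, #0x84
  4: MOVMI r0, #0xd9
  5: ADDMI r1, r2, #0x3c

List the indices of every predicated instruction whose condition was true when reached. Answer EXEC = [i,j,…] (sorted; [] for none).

[0] flags=1000 → (cmp)
[1] flags=1000 LT?T → r3=0x00
[2] flags=1000 PL?F → skip
[3] flags=0010 → (cmp)
[4] flags=0010 MI?F → skip
[5] flags=0010 MI?F → skip

EXEC = [1]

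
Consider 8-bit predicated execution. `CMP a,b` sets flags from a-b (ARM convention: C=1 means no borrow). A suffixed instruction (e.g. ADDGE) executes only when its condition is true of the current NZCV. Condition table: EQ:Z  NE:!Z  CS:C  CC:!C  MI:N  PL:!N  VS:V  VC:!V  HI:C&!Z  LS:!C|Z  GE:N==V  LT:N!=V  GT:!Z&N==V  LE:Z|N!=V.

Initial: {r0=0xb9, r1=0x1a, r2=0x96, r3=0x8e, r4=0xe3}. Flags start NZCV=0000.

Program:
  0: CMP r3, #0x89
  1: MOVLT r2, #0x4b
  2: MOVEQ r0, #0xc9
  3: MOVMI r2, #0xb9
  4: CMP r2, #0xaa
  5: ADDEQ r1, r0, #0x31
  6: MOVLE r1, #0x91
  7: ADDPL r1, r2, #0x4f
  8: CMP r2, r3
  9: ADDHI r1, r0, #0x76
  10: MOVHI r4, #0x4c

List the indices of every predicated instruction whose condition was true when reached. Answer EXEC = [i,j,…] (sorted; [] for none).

[0] flags=0010 → (cmp)
[1] flags=0010 LT?F → skip
[2] flags=0010 EQ?F → skip
[3] flags=0010 MI?F → skip
[4] flags=1000 → (cmp)
[5] flags=1000 EQ?F → skip
[6] flags=1000 LE?T → r1=0x91
[7] flags=1000 PL?F → skip
[8] flags=0010 → (cmp)
[9] flags=0010 HI?T → r1=0x2f
[10] flags=0010 HI?T → r4=0x4c

EXEC = [6,9,10]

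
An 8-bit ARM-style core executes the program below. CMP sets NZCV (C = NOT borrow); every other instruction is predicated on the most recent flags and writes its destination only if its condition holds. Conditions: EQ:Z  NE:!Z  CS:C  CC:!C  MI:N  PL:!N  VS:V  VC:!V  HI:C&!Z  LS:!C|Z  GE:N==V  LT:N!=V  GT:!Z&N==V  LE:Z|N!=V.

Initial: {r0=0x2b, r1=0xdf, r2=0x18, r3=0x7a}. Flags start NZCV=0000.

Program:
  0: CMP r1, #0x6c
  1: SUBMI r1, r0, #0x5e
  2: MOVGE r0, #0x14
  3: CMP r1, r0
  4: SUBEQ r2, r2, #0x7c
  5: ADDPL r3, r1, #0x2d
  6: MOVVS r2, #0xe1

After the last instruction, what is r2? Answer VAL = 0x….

VAL = 0x18

[0] flags=0011 → (cmp)
[1] flags=0011 MI?F → skip
[2] flags=0011 GE?F → skip
[3] flags=1010 → (cmp)
[4] flags=1010 EQ?F → skip
[5] flags=1010 PL?F → skip
[6] flags=1010 VS?F → skip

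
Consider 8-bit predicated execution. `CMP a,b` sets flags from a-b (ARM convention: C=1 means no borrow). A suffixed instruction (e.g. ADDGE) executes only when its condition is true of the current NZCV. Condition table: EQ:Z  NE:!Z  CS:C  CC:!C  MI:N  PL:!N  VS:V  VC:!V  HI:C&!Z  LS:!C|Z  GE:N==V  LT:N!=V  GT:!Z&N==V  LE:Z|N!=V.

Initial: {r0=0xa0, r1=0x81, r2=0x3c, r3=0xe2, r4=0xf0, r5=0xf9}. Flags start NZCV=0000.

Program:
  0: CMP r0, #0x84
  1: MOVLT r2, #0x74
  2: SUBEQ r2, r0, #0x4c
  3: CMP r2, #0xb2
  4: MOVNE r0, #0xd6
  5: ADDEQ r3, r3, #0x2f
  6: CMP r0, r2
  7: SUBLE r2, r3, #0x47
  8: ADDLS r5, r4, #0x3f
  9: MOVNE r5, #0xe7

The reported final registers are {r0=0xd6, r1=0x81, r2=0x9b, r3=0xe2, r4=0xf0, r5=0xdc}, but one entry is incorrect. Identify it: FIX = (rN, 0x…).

0: ✓ CMP  NZCV=0010
1: · MOVLT
2: · SUBEQ
3: ✓ CMP  NZCV=1001
4: ✓ MOVNE  r0←0xd6
5: · ADDEQ
6: ✓ CMP  NZCV=1010
7: ✓ SUBLE  r2←0x9b
8: · ADDLS
9: ✓ MOVNE  r5←0xe7

FIX = (r5, 0xe7)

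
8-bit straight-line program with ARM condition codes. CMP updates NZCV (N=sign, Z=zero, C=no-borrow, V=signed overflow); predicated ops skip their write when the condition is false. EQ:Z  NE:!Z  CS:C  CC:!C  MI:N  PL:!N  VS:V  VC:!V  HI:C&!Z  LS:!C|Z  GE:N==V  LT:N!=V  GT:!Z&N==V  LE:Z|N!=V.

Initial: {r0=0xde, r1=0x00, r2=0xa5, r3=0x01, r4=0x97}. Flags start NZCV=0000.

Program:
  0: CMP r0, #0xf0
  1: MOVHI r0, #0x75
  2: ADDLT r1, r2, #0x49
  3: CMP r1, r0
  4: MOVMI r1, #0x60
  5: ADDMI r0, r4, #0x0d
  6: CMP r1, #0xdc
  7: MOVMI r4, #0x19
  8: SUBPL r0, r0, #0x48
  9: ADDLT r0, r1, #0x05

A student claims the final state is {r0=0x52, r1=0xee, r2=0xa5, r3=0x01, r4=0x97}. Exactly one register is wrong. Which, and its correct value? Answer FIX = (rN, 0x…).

0: ✓ CMP  NZCV=1000
1: · MOVHI
2: ✓ ADDLT  r1←0xee
3: ✓ CMP  NZCV=0010
4: · MOVMI
5: · ADDMI
6: ✓ CMP  NZCV=0010
7: · MOVMI
8: ✓ SUBPL  r0←0x96
9: · ADDLT

FIX = (r0, 0x96)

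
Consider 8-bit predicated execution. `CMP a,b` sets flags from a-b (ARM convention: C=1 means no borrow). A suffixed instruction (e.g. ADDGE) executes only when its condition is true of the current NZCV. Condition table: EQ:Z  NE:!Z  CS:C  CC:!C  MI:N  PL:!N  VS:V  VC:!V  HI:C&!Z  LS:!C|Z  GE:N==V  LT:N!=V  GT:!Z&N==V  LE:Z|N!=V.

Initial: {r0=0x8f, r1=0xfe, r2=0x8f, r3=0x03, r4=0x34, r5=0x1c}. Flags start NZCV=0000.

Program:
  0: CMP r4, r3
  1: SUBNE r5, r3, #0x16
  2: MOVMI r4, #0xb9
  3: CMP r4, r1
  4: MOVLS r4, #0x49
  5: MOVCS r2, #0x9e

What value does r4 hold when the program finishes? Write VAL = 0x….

0: ✓ CMP  NZCV=0010
1: ✓ SUBNE  r5←0xed
2: · MOVMI
3: ✓ CMP  NZCV=0000
4: ✓ MOVLS  r4←0x49
5: · MOVCS

VAL = 0x49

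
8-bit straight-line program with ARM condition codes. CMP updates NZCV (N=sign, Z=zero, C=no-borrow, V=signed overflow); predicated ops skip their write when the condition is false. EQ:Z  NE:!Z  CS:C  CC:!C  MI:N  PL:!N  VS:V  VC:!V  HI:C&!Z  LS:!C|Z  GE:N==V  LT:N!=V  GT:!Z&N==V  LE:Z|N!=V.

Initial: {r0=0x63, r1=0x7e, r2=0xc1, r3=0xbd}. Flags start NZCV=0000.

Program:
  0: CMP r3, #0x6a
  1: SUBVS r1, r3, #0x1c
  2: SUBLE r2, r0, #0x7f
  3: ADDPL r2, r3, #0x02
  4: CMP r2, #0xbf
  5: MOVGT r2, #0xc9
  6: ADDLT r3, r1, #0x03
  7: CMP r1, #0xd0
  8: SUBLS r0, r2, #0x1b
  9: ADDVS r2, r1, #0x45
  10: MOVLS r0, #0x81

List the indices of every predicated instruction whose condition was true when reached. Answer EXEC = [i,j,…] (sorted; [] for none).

EXEC = [1,2,3,8,10]

0: ✓ CMP  NZCV=0011
1: ✓ SUBVS  r1←0xa1
2: ✓ SUBLE  r2←0xe4
3: ✓ ADDPL  r2←0xbf
4: ✓ CMP  NZCV=0110
5: · MOVGT
6: · ADDLT
7: ✓ CMP  NZCV=1000
8: ✓ SUBLS  r0←0xa4
9: · ADDVS
10: ✓ MOVLS  r0←0x81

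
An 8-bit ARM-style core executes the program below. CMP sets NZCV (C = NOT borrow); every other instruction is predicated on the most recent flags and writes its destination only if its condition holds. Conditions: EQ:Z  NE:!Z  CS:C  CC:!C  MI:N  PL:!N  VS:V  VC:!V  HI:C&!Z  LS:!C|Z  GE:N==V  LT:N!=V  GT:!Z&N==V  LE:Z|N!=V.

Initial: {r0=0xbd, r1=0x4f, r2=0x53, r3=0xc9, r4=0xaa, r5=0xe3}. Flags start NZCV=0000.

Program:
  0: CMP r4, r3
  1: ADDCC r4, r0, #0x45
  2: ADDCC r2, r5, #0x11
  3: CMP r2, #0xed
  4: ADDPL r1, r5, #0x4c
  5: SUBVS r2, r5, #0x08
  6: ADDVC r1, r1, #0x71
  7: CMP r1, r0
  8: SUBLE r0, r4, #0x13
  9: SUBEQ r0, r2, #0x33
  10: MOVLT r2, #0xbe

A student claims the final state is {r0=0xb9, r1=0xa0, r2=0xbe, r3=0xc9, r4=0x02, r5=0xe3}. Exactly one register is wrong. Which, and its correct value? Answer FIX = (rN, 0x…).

FIX = (r0, 0xef)

0: ✓ CMP  NZCV=1000
1: ✓ ADDCC  r4←0x02
2: ✓ ADDCC  r2←0xf4
3: ✓ CMP  NZCV=0010
4: ✓ ADDPL  r1←0x2f
5: · SUBVS
6: ✓ ADDVC  r1←0xa0
7: ✓ CMP  NZCV=1000
8: ✓ SUBLE  r0←0xef
9: · SUBEQ
10: ✓ MOVLT  r2←0xbe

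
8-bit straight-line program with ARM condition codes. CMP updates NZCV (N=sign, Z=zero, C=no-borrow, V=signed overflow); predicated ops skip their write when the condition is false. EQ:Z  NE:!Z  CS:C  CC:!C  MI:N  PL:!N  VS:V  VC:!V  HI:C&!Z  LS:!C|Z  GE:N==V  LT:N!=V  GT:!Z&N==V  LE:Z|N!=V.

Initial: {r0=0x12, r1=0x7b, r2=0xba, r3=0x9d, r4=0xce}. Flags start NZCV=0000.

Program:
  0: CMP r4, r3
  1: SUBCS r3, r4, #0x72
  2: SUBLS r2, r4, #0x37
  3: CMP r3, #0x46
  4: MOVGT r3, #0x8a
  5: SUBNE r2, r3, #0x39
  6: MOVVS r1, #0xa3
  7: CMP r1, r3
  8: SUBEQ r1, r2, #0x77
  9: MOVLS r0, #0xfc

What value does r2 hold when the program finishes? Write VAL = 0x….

0: ✓ CMP  NZCV=0010
1: ✓ SUBCS  r3←0x5c
2: · SUBLS
3: ✓ CMP  NZCV=0010
4: ✓ MOVGT  r3←0x8a
5: ✓ SUBNE  r2←0x51
6: · MOVVS
7: ✓ CMP  NZCV=1001
8: · SUBEQ
9: ✓ MOVLS  r0←0xfc

VAL = 0x51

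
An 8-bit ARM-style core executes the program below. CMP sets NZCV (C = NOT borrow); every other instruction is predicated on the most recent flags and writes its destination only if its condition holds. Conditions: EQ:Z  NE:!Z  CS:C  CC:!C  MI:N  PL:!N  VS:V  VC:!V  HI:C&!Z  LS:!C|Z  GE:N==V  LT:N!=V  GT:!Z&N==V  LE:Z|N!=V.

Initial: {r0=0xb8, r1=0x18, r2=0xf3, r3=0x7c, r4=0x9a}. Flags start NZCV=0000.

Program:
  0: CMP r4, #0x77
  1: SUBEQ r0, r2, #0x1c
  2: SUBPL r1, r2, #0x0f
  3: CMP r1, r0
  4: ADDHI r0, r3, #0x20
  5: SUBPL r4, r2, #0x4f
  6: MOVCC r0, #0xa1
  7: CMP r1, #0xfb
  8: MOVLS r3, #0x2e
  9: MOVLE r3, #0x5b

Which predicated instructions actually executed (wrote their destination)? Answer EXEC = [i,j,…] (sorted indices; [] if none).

[0] flags=0011 → (cmp)
[1] flags=0011 EQ?F → skip
[2] flags=0011 PL?T → r1=0xe4
[3] flags=0010 → (cmp)
[4] flags=0010 HI?T → r0=0x9c
[5] flags=0010 PL?T → r4=0xa4
[6] flags=0010 CC?F → skip
[7] flags=1000 → (cmp)
[8] flags=1000 LS?T → r3=0x2e
[9] flags=1000 LE?T → r3=0x5b

EXEC = [2,4,5,8,9]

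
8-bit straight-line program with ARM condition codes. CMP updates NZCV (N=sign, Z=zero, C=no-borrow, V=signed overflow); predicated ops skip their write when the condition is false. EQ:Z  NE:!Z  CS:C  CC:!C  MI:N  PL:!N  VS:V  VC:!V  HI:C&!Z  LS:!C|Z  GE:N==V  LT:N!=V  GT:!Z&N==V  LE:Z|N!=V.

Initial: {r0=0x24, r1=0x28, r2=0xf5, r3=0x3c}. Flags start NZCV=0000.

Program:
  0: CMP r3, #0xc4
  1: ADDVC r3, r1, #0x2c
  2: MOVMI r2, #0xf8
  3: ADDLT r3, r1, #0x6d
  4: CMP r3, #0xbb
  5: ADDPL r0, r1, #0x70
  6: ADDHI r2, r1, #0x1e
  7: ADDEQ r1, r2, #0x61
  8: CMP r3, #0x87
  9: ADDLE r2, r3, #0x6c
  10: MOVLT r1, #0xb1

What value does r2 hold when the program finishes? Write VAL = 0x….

VAL = 0xf5

0: ✓ CMP  NZCV=0000
1: ✓ ADDVC  r3←0x54
2: · MOVMI
3: · ADDLT
4: ✓ CMP  NZCV=1001
5: · ADDPL
6: · ADDHI
7: · ADDEQ
8: ✓ CMP  NZCV=1001
9: · ADDLE
10: · MOVLT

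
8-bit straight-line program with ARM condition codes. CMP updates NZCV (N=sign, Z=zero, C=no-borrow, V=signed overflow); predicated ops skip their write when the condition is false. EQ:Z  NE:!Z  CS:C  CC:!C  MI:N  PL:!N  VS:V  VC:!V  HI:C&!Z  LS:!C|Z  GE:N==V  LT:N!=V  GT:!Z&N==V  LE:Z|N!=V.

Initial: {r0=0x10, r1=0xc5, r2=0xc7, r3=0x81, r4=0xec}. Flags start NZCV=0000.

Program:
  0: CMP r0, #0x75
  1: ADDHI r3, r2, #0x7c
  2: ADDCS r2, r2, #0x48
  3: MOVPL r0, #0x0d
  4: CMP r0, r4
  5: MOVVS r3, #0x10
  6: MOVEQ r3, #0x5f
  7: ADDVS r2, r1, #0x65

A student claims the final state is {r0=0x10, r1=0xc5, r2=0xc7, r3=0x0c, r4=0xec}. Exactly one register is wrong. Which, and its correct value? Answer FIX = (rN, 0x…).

[0] flags=1000 → (cmp)
[1] flags=1000 HI?F → skip
[2] flags=1000 CS?F → skip
[3] flags=1000 PL?F → skip
[4] flags=0000 → (cmp)
[5] flags=0000 VS?F → skip
[6] flags=0000 EQ?F → skip
[7] flags=0000 VS?F → skip

FIX = (r3, 0x81)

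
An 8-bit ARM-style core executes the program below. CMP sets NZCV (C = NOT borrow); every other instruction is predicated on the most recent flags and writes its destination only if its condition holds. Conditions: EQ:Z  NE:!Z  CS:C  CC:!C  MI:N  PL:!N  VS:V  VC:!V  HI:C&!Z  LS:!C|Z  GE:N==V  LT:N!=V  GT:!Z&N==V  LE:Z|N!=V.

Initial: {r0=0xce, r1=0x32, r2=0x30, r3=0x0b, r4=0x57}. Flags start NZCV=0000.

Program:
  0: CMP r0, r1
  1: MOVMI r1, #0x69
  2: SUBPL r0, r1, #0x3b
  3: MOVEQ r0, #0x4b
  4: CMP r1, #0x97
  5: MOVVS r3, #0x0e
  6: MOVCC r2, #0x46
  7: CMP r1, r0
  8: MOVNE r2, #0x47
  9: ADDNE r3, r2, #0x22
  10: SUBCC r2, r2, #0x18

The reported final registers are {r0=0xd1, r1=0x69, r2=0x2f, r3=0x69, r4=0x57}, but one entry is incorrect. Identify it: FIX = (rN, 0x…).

FIX = (r0, 0xce)

0: ✓ CMP  NZCV=1010
1: ✓ MOVMI  r1←0x69
2: · SUBPL
3: · MOVEQ
4: ✓ CMP  NZCV=1001
5: ✓ MOVVS  r3←0x0e
6: ✓ MOVCC  r2←0x46
7: ✓ CMP  NZCV=1001
8: ✓ MOVNE  r2←0x47
9: ✓ ADDNE  r3←0x69
10: ✓ SUBCC  r2←0x2f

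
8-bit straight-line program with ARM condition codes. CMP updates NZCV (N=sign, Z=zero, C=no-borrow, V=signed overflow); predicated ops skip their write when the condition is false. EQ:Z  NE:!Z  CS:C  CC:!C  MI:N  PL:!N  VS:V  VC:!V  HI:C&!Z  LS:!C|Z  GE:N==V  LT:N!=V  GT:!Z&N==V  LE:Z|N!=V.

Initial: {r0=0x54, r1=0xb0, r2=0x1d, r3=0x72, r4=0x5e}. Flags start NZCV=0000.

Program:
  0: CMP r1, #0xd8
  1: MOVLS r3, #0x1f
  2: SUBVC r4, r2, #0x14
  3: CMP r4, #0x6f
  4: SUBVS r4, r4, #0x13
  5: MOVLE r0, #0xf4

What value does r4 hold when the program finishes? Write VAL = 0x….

[0] flags=1000 → (cmp)
[1] flags=1000 LS?T → r3=0x1f
[2] flags=1000 VC?T → r4=0x09
[3] flags=1000 → (cmp)
[4] flags=1000 VS?F → skip
[5] flags=1000 LE?T → r0=0xf4

VAL = 0x09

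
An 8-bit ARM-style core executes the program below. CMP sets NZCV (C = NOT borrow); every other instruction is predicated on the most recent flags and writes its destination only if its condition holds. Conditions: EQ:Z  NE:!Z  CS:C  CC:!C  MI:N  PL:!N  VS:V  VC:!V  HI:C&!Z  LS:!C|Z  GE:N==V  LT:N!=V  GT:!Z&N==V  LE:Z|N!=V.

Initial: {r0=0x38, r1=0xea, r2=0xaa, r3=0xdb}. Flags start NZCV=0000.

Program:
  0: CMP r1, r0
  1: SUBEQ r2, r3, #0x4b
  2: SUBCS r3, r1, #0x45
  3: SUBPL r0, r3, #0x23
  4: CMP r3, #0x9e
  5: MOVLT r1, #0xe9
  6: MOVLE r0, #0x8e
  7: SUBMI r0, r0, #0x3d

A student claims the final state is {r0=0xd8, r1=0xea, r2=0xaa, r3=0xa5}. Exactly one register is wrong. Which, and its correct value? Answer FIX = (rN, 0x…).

[0] flags=1010 → (cmp)
[1] flags=1010 EQ?F → skip
[2] flags=1010 CS?T → r3=0xa5
[3] flags=1010 PL?F → skip
[4] flags=0010 → (cmp)
[5] flags=0010 LT?F → skip
[6] flags=0010 LE?F → skip
[7] flags=0010 MI?F → skip

FIX = (r0, 0x38)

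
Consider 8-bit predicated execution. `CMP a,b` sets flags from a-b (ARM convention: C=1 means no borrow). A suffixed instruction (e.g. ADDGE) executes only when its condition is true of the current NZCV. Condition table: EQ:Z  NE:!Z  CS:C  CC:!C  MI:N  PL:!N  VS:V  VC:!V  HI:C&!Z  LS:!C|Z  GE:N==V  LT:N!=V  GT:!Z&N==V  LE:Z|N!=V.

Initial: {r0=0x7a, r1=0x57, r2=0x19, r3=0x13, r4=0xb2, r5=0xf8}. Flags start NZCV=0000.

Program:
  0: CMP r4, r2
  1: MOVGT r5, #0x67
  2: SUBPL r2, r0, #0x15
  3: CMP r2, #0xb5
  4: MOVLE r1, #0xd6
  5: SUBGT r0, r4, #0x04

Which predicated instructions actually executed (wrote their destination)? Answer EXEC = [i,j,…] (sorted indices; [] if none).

0: ✓ CMP  NZCV=1010
1: · MOVGT
2: · SUBPL
3: ✓ CMP  NZCV=0000
4: · MOVLE
5: ✓ SUBGT  r0←0xae

EXEC = [5]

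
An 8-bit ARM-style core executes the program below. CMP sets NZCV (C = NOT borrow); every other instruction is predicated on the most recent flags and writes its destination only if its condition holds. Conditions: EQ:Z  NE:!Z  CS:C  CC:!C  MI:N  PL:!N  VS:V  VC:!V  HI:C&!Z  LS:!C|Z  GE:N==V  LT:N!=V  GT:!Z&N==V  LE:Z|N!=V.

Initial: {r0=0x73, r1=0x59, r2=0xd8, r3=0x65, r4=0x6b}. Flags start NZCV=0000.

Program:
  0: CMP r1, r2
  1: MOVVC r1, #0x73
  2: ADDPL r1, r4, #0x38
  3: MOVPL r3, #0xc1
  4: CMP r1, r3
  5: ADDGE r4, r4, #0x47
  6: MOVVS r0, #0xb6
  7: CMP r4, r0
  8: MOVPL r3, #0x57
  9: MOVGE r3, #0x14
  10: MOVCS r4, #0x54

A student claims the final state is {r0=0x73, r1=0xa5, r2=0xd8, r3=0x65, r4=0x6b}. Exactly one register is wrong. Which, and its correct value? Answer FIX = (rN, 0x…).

FIX = (r1, 0x59)

0: ✓ CMP  NZCV=1001
1: · MOVVC
2: · ADDPL
3: · MOVPL
4: ✓ CMP  NZCV=1000
5: · ADDGE
6: · MOVVS
7: ✓ CMP  NZCV=1000
8: · MOVPL
9: · MOVGE
10: · MOVCS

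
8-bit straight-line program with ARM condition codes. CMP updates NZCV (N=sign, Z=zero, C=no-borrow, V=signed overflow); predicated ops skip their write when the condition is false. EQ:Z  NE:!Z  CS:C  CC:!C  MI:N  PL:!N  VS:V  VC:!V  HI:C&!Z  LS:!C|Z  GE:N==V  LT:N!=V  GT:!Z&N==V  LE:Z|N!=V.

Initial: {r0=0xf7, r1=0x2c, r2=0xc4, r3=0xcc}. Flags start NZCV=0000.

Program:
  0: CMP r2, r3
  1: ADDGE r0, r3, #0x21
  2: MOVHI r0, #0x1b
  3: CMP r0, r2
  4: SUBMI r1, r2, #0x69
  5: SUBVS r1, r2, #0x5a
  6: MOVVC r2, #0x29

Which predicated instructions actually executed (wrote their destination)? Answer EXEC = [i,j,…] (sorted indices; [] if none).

[0] flags=1000 → (cmp)
[1] flags=1000 GE?F → skip
[2] flags=1000 HI?F → skip
[3] flags=0010 → (cmp)
[4] flags=0010 MI?F → skip
[5] flags=0010 VS?F → skip
[6] flags=0010 VC?T → r2=0x29

EXEC = [6]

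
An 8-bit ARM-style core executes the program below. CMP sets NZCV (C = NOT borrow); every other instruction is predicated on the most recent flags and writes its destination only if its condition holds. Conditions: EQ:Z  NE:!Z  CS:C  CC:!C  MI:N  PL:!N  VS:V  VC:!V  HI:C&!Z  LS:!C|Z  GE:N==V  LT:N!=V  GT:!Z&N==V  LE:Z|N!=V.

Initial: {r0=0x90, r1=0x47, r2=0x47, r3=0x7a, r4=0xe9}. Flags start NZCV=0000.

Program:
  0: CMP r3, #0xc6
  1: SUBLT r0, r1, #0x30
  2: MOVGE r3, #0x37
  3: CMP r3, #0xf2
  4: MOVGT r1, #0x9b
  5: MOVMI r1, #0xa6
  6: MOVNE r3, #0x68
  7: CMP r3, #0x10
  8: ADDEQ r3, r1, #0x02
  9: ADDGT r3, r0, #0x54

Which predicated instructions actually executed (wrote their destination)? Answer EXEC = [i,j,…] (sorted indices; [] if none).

EXEC = [2,4,6,9]

0: ✓ CMP  NZCV=1001
1: · SUBLT
2: ✓ MOVGE  r3←0x37
3: ✓ CMP  NZCV=0000
4: ✓ MOVGT  r1←0x9b
5: · MOVMI
6: ✓ MOVNE  r3←0x68
7: ✓ CMP  NZCV=0010
8: · ADDEQ
9: ✓ ADDGT  r3←0xe4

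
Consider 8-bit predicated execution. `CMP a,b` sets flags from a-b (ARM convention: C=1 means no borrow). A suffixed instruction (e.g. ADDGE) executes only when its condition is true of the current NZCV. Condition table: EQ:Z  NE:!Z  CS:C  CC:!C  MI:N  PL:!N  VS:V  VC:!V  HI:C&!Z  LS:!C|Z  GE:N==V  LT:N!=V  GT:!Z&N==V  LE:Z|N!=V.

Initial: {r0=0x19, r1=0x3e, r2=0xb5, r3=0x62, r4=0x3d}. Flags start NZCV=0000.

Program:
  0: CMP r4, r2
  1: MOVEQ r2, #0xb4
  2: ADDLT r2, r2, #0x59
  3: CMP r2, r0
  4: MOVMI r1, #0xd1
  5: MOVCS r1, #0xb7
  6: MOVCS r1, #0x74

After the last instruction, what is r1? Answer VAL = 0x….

0: ✓ CMP  NZCV=1001
1: · MOVEQ
2: · ADDLT
3: ✓ CMP  NZCV=1010
4: ✓ MOVMI  r1←0xd1
5: ✓ MOVCS  r1←0xb7
6: ✓ MOVCS  r1←0x74

VAL = 0x74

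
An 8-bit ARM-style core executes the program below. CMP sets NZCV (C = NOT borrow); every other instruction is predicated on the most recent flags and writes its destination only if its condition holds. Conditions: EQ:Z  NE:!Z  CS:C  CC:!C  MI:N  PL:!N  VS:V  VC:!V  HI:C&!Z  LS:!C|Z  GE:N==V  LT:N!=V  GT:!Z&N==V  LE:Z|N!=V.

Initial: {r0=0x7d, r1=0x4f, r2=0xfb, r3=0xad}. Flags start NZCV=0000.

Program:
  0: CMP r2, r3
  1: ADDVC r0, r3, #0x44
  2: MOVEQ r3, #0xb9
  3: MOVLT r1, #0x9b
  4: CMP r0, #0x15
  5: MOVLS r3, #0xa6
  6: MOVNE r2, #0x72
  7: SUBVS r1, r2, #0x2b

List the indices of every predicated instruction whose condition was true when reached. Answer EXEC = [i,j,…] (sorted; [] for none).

0: ✓ CMP  NZCV=0010
1: ✓ ADDVC  r0←0xf1
2: · MOVEQ
3: · MOVLT
4: ✓ CMP  NZCV=1010
5: · MOVLS
6: ✓ MOVNE  r2←0x72
7: · SUBVS

EXEC = [1,6]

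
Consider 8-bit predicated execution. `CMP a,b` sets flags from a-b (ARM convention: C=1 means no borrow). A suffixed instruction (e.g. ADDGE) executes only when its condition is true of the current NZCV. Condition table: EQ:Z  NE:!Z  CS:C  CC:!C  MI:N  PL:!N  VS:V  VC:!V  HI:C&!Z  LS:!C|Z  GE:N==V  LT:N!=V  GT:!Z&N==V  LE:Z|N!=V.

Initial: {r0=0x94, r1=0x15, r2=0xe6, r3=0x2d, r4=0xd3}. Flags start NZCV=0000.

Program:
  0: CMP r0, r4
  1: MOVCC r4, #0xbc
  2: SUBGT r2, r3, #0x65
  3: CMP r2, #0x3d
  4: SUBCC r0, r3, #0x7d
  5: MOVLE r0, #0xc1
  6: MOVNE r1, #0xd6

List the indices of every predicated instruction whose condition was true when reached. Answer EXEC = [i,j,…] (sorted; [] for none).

EXEC = [1,5,6]

0: ✓ CMP  NZCV=1000
1: ✓ MOVCC  r4←0xbc
2: · SUBGT
3: ✓ CMP  NZCV=1010
4: · SUBCC
5: ✓ MOVLE  r0←0xc1
6: ✓ MOVNE  r1←0xd6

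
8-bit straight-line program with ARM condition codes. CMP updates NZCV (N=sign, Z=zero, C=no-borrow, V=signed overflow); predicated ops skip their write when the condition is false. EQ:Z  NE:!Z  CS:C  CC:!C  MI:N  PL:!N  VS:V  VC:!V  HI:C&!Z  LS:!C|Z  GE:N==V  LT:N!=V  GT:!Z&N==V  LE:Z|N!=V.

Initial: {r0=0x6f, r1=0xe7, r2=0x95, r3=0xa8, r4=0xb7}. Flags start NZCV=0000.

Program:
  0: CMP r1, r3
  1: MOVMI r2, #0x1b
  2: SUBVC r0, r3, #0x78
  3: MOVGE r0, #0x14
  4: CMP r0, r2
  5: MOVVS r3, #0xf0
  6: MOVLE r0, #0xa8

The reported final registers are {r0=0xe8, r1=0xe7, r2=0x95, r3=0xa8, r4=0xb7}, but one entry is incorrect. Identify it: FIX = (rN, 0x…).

0: ✓ CMP  NZCV=0010
1: · MOVMI
2: ✓ SUBVC  r0←0x30
3: ✓ MOVGE  r0←0x14
4: ✓ CMP  NZCV=0000
5: · MOVVS
6: · MOVLE

FIX = (r0, 0x14)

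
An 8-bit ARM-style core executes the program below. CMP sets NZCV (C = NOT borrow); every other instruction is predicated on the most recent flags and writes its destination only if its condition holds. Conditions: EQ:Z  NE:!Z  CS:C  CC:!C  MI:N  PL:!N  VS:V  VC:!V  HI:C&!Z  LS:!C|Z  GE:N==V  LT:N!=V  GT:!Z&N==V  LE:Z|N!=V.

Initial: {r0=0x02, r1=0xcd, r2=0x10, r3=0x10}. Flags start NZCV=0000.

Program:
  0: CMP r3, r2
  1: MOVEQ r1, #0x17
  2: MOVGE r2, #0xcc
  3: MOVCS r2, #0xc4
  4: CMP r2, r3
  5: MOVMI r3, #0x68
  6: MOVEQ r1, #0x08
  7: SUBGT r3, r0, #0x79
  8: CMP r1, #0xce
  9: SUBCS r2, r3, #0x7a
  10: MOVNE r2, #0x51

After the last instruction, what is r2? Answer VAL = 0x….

0: ✓ CMP  NZCV=0110
1: ✓ MOVEQ  r1←0x17
2: ✓ MOVGE  r2←0xcc
3: ✓ MOVCS  r2←0xc4
4: ✓ CMP  NZCV=1010
5: ✓ MOVMI  r3←0x68
6: · MOVEQ
7: · SUBGT
8: ✓ CMP  NZCV=0000
9: · SUBCS
10: ✓ MOVNE  r2←0x51

VAL = 0x51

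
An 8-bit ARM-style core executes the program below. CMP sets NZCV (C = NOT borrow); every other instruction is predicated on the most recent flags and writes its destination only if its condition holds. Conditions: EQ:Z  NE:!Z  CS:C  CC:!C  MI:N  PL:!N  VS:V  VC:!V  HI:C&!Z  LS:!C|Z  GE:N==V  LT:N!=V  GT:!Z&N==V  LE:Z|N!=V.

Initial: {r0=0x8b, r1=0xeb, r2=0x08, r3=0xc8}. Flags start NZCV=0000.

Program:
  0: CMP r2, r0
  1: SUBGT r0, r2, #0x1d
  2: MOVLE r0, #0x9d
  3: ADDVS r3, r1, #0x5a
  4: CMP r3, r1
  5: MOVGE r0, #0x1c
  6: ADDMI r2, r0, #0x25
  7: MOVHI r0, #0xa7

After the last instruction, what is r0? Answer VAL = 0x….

VAL = 0xeb

0: ✓ CMP  NZCV=0000
1: ✓ SUBGT  r0←0xeb
2: · MOVLE
3: · ADDVS
4: ✓ CMP  NZCV=1000
5: · MOVGE
6: ✓ ADDMI  r2←0x10
7: · MOVHI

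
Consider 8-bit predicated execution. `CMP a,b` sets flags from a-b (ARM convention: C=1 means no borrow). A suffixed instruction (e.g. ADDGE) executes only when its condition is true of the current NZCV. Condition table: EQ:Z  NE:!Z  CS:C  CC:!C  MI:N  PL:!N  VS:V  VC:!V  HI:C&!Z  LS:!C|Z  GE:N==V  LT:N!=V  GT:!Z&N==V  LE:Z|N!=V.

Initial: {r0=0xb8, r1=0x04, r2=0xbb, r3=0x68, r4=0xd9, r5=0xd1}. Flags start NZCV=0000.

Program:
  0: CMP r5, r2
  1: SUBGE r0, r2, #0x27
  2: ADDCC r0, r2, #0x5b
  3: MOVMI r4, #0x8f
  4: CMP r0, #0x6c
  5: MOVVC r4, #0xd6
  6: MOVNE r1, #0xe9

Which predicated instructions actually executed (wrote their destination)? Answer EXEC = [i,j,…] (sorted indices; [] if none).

[0] flags=0010 → (cmp)
[1] flags=0010 GE?T → r0=0x94
[2] flags=0010 CC?F → skip
[3] flags=0010 MI?F → skip
[4] flags=0011 → (cmp)
[5] flags=0011 VC?F → skip
[6] flags=0011 NE?T → r1=0xe9

EXEC = [1,6]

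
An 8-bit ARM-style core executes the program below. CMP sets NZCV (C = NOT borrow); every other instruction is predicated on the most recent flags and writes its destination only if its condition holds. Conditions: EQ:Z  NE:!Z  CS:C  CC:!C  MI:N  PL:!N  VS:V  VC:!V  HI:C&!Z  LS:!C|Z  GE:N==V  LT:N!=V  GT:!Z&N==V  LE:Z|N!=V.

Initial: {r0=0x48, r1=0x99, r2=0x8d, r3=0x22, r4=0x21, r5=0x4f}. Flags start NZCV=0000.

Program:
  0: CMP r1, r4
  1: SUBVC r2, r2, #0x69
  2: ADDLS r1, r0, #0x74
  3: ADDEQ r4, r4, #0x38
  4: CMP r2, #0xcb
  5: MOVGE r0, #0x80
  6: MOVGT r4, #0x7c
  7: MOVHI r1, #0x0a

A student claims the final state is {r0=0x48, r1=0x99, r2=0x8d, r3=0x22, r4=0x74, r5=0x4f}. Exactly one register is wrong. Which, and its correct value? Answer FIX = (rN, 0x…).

FIX = (r4, 0x21)

0: ✓ CMP  NZCV=0011
1: · SUBVC
2: · ADDLS
3: · ADDEQ
4: ✓ CMP  NZCV=1000
5: · MOVGE
6: · MOVGT
7: · MOVHI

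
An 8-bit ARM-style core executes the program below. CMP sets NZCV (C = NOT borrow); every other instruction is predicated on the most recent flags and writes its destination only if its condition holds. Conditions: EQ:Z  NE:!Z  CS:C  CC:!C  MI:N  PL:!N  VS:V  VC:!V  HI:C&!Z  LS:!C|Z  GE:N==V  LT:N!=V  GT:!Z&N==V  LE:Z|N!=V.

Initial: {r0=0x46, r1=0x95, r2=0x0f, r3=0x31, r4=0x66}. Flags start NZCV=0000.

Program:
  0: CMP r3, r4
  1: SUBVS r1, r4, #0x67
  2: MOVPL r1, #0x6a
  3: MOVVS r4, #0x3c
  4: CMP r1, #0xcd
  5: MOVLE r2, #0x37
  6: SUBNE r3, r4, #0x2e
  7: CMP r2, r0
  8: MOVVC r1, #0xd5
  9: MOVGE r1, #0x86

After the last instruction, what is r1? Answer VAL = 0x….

0: ✓ CMP  NZCV=1000
1: · SUBVS
2: · MOVPL
3: · MOVVS
4: ✓ CMP  NZCV=1000
5: ✓ MOVLE  r2←0x37
6: ✓ SUBNE  r3←0x38
7: ✓ CMP  NZCV=1000
8: ✓ MOVVC  r1←0xd5
9: · MOVGE

VAL = 0xd5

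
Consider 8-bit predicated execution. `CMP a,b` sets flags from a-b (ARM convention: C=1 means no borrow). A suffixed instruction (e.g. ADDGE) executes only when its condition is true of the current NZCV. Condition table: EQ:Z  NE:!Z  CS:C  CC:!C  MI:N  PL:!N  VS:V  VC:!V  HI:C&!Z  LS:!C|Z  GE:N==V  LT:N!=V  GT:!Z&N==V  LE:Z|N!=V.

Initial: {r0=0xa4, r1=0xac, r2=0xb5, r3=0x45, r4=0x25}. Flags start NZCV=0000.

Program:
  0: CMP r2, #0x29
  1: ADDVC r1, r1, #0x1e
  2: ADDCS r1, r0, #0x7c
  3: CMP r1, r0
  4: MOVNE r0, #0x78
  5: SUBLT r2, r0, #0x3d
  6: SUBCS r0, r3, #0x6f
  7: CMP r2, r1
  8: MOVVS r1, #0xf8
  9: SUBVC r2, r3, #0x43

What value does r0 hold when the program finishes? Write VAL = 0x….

[0] flags=1010 → (cmp)
[1] flags=1010 VC?T → r1=0xca
[2] flags=1010 CS?T → r1=0x20
[3] flags=0000 → (cmp)
[4] flags=0000 NE?T → r0=0x78
[5] flags=0000 LT?F → skip
[6] flags=0000 CS?F → skip
[7] flags=1010 → (cmp)
[8] flags=1010 VS?F → skip
[9] flags=1010 VC?T → r2=0x02

VAL = 0x78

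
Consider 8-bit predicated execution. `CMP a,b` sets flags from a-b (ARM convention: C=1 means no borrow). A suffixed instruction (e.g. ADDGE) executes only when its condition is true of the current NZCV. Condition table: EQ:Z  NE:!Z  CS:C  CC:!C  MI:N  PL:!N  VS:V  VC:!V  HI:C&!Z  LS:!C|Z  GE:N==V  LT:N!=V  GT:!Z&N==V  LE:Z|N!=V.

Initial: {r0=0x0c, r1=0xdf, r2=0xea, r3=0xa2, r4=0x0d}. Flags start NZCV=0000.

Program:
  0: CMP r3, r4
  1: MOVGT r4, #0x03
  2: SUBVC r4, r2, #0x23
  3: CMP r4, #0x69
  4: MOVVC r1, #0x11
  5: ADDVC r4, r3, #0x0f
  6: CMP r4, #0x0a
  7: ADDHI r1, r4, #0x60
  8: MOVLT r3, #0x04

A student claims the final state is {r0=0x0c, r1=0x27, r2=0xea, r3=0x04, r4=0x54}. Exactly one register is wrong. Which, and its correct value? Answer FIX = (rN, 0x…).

0: ✓ CMP  NZCV=1010
1: · MOVGT
2: ✓ SUBVC  r4←0xc7
3: ✓ CMP  NZCV=0011
4: · MOVVC
5: · ADDVC
6: ✓ CMP  NZCV=1010
7: ✓ ADDHI  r1←0x27
8: ✓ MOVLT  r3←0x04

FIX = (r4, 0xc7)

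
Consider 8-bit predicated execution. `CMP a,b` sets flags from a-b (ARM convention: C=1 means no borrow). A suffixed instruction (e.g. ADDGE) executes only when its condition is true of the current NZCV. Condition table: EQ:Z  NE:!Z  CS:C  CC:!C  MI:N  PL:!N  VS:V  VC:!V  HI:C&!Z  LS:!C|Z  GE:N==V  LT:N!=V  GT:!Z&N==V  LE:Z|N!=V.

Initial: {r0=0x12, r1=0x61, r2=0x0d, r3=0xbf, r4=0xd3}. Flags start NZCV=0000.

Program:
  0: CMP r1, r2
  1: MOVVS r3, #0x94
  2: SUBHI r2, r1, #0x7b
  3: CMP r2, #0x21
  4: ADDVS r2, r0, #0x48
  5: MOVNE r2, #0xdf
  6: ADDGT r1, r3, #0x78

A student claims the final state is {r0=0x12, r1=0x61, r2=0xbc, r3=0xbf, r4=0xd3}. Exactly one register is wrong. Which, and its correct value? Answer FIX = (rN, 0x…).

FIX = (r2, 0xdf)

0: ✓ CMP  NZCV=0010
1: · MOVVS
2: ✓ SUBHI  r2←0xe6
3: ✓ CMP  NZCV=1010
4: · ADDVS
5: ✓ MOVNE  r2←0xdf
6: · ADDGT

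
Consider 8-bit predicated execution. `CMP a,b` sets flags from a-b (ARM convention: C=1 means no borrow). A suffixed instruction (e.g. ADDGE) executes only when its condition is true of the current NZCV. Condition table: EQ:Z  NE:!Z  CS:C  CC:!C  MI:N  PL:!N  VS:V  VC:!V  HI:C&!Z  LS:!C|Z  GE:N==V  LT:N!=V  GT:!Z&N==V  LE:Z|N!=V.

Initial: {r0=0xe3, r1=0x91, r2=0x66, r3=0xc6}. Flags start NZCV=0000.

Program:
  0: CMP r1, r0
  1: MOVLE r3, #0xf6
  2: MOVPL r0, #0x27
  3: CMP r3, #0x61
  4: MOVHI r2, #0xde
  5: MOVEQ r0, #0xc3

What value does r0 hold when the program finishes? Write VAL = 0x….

VAL = 0xe3

0: ✓ CMP  NZCV=1000
1: ✓ MOVLE  r3←0xf6
2: · MOVPL
3: ✓ CMP  NZCV=1010
4: ✓ MOVHI  r2←0xde
5: · MOVEQ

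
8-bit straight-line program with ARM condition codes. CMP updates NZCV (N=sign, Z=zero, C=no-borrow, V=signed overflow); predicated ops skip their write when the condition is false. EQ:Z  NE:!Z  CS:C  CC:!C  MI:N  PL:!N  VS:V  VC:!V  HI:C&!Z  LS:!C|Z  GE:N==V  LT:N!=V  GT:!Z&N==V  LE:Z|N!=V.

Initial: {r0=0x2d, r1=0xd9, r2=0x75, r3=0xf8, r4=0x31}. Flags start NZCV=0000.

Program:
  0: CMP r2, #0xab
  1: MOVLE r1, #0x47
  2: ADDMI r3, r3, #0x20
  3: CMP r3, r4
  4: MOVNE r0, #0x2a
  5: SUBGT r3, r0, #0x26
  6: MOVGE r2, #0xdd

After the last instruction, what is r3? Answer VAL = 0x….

VAL = 0x18

[0] flags=1001 → (cmp)
[1] flags=1001 LE?F → skip
[2] flags=1001 MI?T → r3=0x18
[3] flags=1000 → (cmp)
[4] flags=1000 NE?T → r0=0x2a
[5] flags=1000 GT?F → skip
[6] flags=1000 GE?F → skip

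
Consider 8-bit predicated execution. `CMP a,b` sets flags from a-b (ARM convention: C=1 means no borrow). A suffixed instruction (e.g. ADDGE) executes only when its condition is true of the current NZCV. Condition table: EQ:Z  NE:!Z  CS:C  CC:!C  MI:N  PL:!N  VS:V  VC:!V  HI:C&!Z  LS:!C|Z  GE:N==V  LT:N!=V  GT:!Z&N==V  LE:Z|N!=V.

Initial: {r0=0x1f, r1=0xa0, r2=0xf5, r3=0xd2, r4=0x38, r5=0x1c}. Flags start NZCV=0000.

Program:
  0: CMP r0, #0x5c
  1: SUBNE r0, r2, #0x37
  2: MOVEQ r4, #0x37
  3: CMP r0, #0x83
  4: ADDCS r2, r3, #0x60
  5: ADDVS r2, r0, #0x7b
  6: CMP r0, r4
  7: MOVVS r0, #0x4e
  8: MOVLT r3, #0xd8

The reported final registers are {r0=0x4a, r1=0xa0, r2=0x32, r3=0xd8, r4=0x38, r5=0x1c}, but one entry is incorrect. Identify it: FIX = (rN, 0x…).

FIX = (r0, 0xbe)

[0] flags=1000 → (cmp)
[1] flags=1000 NE?T → r0=0xbe
[2] flags=1000 EQ?F → skip
[3] flags=0010 → (cmp)
[4] flags=0010 CS?T → r2=0x32
[5] flags=0010 VS?F → skip
[6] flags=1010 → (cmp)
[7] flags=1010 VS?F → skip
[8] flags=1010 LT?T → r3=0xd8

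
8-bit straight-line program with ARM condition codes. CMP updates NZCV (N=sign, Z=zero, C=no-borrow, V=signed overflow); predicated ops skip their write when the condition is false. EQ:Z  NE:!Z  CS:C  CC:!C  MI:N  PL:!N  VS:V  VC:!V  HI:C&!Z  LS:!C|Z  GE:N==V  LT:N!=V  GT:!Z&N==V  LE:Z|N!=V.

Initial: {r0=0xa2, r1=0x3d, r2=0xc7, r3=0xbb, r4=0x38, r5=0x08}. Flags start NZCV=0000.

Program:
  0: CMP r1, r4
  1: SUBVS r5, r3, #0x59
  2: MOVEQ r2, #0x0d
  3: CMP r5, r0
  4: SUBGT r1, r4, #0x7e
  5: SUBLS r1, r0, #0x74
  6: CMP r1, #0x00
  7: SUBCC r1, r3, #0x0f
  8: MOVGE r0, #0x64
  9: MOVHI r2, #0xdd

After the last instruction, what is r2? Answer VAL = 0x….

0: ✓ CMP  NZCV=0010
1: · SUBVS
2: · MOVEQ
3: ✓ CMP  NZCV=0000
4: ✓ SUBGT  r1←0xba
5: ✓ SUBLS  r1←0x2e
6: ✓ CMP  NZCV=0010
7: · SUBCC
8: ✓ MOVGE  r0←0x64
9: ✓ MOVHI  r2←0xdd

VAL = 0xdd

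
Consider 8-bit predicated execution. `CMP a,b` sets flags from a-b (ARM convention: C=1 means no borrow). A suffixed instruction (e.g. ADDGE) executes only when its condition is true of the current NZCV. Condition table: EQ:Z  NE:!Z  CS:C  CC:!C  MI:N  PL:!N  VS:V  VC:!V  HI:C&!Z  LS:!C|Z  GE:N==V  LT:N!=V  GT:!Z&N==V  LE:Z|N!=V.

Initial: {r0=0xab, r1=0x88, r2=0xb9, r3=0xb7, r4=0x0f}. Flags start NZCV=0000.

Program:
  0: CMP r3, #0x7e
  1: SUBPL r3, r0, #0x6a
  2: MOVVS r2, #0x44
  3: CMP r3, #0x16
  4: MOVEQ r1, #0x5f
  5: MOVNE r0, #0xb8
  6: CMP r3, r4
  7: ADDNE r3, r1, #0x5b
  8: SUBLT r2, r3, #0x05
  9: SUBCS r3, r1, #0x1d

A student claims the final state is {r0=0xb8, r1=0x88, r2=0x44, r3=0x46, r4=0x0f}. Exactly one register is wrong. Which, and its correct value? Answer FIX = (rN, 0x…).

0: ✓ CMP  NZCV=0011
1: ✓ SUBPL  r3←0x41
2: ✓ MOVVS  r2←0x44
3: ✓ CMP  NZCV=0010
4: · MOVEQ
5: ✓ MOVNE  r0←0xb8
6: ✓ CMP  NZCV=0010
7: ✓ ADDNE  r3←0xe3
8: · SUBLT
9: ✓ SUBCS  r3←0x6b

FIX = (r3, 0x6b)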